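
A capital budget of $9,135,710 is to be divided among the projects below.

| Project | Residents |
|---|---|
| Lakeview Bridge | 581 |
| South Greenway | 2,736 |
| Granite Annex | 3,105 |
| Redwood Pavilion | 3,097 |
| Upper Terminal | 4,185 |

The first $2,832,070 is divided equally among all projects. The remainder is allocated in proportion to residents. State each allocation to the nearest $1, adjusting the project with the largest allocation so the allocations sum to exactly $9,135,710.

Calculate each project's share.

Equal tier: $2,832,070 ÷ 5 = $566,414 apiece.
Remainder $6,303,640 by residents (total 13,704): Lakeview Bridge 267,251.52 → $267,252; South Greenway 1,258,520.07 → $1,258,520; Granite Annex 1,428,254.68 → $1,428,255; Redwood Pavilion 1,424,574.80 → $1,424,575; Upper Terminal 1,925,038.92 → $1,925,039.
Rounding difference −$1 on remainder applied to Upper Terminal.
Totals: Lakeview Bridge $566,414 + $267,252 = $833,666; South Greenway $566,414 + $1,258,520 = $1,824,934; Granite Annex $566,414 + $1,428,255 = $1,994,669; Redwood Pavilion $566,414 + $1,424,575 = $1,990,989; Upper Terminal $566,414 + $1,925,038 = $2,491,452.

Lakeview Bridge: $833,666 · South Greenway: $1,824,934 · Granite Annex: $1,994,669 · Redwood Pavilion: $1,990,989 · Upper Terminal: $2,491,452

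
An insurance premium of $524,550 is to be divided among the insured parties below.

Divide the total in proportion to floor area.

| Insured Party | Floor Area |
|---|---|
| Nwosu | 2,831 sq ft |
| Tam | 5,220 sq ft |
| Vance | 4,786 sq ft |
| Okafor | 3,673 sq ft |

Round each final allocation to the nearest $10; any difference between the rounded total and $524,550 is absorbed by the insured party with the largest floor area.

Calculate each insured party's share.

Floor area total: 16,510.
Proportional shares: Nwosu 2,831/16,510 × $524,550 = 89,945.55; Tam 5,220/16,510 × $524,550 = 165,848.03; Vance 4,786/16,510 × $524,550 = 152,059.13; Okafor 3,673/16,510 × $524,550 = 116,697.28.
Rounded to nearest $10: Nwosu $89,950; Tam $165,850; Vance $152,060; Okafor $116,700. Sum = $524,560.
Difference $524,550 − $524,560 = −$10 applied to largest floor area (Tam): Tam becomes $165,840.

Nwosu: $89,950; Tam: $165,840; Vance: $152,060; Okafor: $116,700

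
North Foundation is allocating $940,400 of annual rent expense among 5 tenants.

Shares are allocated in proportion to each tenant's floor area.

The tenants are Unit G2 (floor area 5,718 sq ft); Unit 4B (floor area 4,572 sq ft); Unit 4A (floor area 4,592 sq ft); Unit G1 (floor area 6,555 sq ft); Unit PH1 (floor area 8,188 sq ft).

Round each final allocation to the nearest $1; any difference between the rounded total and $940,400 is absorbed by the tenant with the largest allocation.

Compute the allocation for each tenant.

Floor area total: 29,625.
Proportional shares: Unit G2 5,718/29,625 × $940,400 = 181,509.10; Unit 4B 4,572/29,625 × $940,400 = 145,131.10; Unit 4A 4,592/29,625 × $940,400 = 145,765.97; Unit G1 6,555/29,625 × $940,400 = 208,078.38; Unit PH1 8,188/29,625 × $940,400 = 259,915.45.
After rounding ($1): Unit G2 $181,509; Unit 4B $145,131; Unit 4A $145,766; Unit G1 $208,078; Unit PH1 $259,915. Sum = $940,399.
Difference $940,400 − $940,399 = +$1 applied to largest allocation (Unit PH1): Unit PH1 becomes $259,916.

Unit G2: $181,509 · Unit 4B: $145,131 · Unit 4A: $145,766 · Unit G1: $208,078 · Unit PH1: $259,916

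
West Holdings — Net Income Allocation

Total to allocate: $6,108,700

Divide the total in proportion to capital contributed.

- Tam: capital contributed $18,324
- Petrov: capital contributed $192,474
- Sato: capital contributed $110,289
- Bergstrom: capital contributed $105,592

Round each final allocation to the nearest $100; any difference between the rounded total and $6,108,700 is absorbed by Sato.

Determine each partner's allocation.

Tam: $262,300 | Petrov: $2,755,600 | Sato: $1,579,100 | Bergstrom: $1,511,700

Capital contributed total: 426,679.
Raw shares: Tam 18,324/426,679 × $6,108,700 = 262,341.99; Petrov 192,474/426,679 × $6,108,700 = 2,755,621.73; Sato 110,289/426,679 × $6,108,700 = 1,578,991.27; Bergstrom 105,592/426,679 × $6,108,700 = 1,511,745.01.
After rounding ($100): Tam $262,300; Petrov $2,755,600; Sato $1,579,000; Bergstrom $1,511,700. Sum = $6,108,600.
Difference $6,108,700 − $6,108,600 = +$100 applied to Sato: Sato becomes $1,579,100.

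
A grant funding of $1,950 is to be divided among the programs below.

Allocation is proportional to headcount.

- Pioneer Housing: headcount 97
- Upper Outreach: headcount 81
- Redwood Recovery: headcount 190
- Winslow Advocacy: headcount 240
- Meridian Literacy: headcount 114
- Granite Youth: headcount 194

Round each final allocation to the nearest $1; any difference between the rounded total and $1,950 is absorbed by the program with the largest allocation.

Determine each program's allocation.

Pioneer Housing: $206; Upper Outreach: $172; Redwood Recovery: $404; Winslow Advocacy: $512; Meridian Literacy: $243; Granite Youth: $413

Combined headcount = 916.
Unrounded shares: Pioneer Housing 97/916 × $1,950 = 206.496; Upper Outreach 81/916 × $1,950 = 172.43; Redwood Recovery 190/916 × $1,950 = 404.48; Winslow Advocacy 240/916 × $1,950 = 510.92; Meridian Literacy 114/916 × $1,950 = 242.69; Granite Youth 194/916 × $1,950 = 412.99.
Rounded to nearest $1: Pioneer Housing $206; Upper Outreach $172; Redwood Recovery $404; Winslow Advocacy $511; Meridian Literacy $243; Granite Youth $413. Sum = $1,949.
Difference $1,950 − $1,949 = +$1 applied to largest allocation (Winslow Advocacy): Winslow Advocacy becomes $512.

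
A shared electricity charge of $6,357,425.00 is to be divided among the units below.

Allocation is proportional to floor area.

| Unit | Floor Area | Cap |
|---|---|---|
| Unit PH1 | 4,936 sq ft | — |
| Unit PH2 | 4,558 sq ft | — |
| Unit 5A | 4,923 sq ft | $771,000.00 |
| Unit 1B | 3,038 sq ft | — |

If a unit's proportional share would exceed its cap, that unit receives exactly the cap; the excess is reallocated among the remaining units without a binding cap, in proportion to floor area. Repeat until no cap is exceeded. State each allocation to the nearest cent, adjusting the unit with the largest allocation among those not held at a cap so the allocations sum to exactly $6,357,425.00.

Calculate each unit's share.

Unit PH1: $2,200,334.65 · Unit PH2: $2,031,832.52 · Unit 5A: $771,000.00 · Unit 1B: $1,354,257.83

Combined floor area = 17,455.
Proportional shares (ignoring caps): Unit PH1 1,797,779.9943; Unit PH2 1,660,105.5944; Unit 5A 1,793,045.1604; Unit 1B 1,106,494.2509.
Held at cap: Unit 5A ($771,000.00); residual $5,586,425.00 reallocated over remaining floor area 12,532.
Remaining shares: Unit PH1 2,200,334.6473 → $2,200,334.65; Unit PH2 2,031,832.5207 → $2,031,832.52; Unit 1B 1,354,257.8320 → $1,354,257.83.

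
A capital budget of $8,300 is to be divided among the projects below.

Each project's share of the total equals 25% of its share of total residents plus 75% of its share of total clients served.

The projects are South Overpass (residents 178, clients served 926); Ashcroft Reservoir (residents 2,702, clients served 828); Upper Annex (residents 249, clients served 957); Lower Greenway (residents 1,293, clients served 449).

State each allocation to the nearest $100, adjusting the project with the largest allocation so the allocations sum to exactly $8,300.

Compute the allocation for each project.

South Overpass: $1,900; Ashcroft Reservoir: $2,900; Upper Annex: $2,000; Lower Greenway: $1,500

Totals — residents 4,422, clients served 3,160.
Composite weights (25% residents + 75% clients served): South Overpass 0.2298; Ashcroft Reservoir 0.3493; Upper Annex 0.2412; Lower Greenway 0.1797.
Pro-rata amounts: South Overpass 1,907.69; Ashcroft Reservoir 2,899.01; Upper Annex 2,002.07; Lower Greenway 1,491.23.
After rounding ($100): South Overpass $1,900; Ashcroft Reservoir $2,900; Upper Annex $2,000; Lower Greenway $1,500. Sum = $8,300.
Sum already equals the total — no adjustment.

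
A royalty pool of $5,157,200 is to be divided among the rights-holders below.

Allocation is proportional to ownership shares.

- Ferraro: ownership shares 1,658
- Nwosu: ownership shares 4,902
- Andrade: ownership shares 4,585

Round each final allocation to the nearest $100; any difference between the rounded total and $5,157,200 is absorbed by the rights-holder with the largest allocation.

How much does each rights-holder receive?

Combined ownership shares = 11,145.
Unrounded shares: Ferraro 1,658/11,145 × $5,157,200 = 767,217.37; Nwosu 4,902/11,145 × $5,157,200 = 2,268,335.07; Andrade 4,585/11,145 × $5,157,200 = 2,121,647.55.
Rounded to nearest $100: Ferraro $767,200; Nwosu $2,268,300; Andrade $2,121,600. Sum = $5,157,100.
Difference $5,157,200 − $5,157,100 = +$100 applied to largest allocation (Nwosu): Nwosu becomes $2,268,400.

Ferraro: $767,200; Nwosu: $2,268,400; Andrade: $2,121,600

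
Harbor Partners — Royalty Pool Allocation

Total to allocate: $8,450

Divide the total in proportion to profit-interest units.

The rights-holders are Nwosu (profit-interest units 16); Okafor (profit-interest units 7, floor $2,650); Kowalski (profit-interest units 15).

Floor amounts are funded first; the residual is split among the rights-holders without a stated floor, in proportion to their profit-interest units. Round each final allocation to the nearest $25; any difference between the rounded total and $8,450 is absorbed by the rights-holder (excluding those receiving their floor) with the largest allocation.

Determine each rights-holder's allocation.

Minimums first: Okafor $2,650. Residual $5,800.
Residual split over remaining profit-interest units 31: Nwosu 2,993.55 → $3,000; Kowalski 2,806.45 → $2,800.

Nwosu: $3,000 · Okafor: $2,650 · Kowalski: $2,800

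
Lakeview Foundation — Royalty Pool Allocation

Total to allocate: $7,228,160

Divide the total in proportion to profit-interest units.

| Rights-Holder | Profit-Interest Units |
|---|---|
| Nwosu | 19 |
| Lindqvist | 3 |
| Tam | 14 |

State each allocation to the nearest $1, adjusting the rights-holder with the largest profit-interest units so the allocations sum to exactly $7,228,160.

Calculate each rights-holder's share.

Sum of profit-interest units: 19 + 3 + 14 = 36.
Proportional shares: Nwosu 3,814,862.22; Lindqvist 602,346.67; Tam 2,810,951.11.
Rounded to nearest $1: Nwosu $3,814,862; Lindqvist $602,347; Tam $2,810,951. Sum = $7,228,160.
No rounding difference to absorb.

Nwosu: $3,814,862; Lindqvist: $602,347; Tam: $2,810,951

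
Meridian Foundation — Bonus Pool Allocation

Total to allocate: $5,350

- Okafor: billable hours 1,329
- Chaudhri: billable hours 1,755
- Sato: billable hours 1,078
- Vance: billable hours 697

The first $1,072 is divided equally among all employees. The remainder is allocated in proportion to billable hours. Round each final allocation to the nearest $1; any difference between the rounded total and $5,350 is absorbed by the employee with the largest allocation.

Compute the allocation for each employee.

$1,072 shared equally gives $268 per employee.
Remainder $4,278 by billable hours (total 4,859): Okafor 1,170.09 → $1,170; Chaudhri 1,545.15 → $1,545; Sato 949.10 → $949; Vance 613.66 → $614.
Totals: Okafor $268 + $1,170 = $1,438; Chaudhri $268 + $1,545 = $1,813; Sato $268 + $949 = $1,217; Vance $268 + $614 = $882.

Okafor: $1,438; Chaudhri: $1,813; Sato: $1,217; Vance: $882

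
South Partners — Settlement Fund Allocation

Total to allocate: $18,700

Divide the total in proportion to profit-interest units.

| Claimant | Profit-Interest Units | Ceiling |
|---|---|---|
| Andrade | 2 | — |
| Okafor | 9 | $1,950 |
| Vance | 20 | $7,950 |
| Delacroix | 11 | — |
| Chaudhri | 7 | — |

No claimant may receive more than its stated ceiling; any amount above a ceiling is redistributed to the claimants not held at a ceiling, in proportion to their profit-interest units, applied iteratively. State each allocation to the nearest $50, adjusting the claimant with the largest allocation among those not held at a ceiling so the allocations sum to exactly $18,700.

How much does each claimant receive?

Profit-interest units total: 49.
Pro-rata shares before constraints: Andrade 763.27; Okafor 3,434.69; Vance 7,632.65; Delacroix 4,197.96; Chaudhri 2,671.43.
Held at cap: Okafor ($1,950); remaining pool $16,750 reallocated over remaining profit-interest units 40.
Held at cap: Vance ($7,950); remaining pool $8,800 reallocated over remaining profit-interest units 20.
Remaining shares: Andrade 880.00 → $900; Delacroix 4,840.00 → $4,850; Chaudhri 3,080.00 → $3,100.
Rounding difference −$50 applied to Delacroix → $4,800.

Andrade: $900 | Okafor: $1,950 | Vance: $7,950 | Delacroix: $4,800 | Chaudhri: $3,100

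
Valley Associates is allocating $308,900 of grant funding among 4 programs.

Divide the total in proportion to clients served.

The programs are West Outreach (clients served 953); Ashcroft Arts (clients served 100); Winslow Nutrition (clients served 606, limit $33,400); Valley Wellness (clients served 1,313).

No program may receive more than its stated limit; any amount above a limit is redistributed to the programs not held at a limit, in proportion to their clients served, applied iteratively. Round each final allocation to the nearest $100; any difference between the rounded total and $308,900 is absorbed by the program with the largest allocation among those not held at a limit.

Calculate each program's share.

Total clients served = 2,972.
Unconstrained shares: West Outreach 99,051.72; Ashcroft Arts 10,393.67; Winslow Nutrition 62,985.67; Valley Wellness 136,468.94.
Capped: Winslow Nutrition ($33,400); remaining pool $275,500 reallocated over remaining clients served 2,366.
Shares after redistribution: West Outreach 110,968.51 → $111,000; Ashcroft Arts 11,644.13 → $11,600; Valley Wellness 152,887.36 → $152,900.

West Outreach: $111,000 · Ashcroft Arts: $11,600 · Winslow Nutrition: $33,400 · Valley Wellness: $152,900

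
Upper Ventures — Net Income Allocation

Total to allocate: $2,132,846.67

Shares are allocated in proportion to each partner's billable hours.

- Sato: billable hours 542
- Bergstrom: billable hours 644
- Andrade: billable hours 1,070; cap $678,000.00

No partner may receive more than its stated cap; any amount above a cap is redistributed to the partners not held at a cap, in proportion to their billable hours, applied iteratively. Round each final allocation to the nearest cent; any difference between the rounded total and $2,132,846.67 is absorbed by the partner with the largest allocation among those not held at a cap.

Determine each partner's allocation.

Sato: $664,862.47 | Bergstrom: $789,984.20 | Andrade: $678,000.00

Total billable hours = 2,256.
Pro-rata shares before constraints: Sato 512,412.6308; Bergstrom 608,844.5281; Andrade 1,011,589.5110.
Cap binds for Andrade ($678,000.00); balance $1,454,846.67 reallocated over remaining billable hours 1,186.
Redistributed shares: Sato 664,862.4748 → $664,862.47; Bergstrom 789,984.1952 → $789,984.20.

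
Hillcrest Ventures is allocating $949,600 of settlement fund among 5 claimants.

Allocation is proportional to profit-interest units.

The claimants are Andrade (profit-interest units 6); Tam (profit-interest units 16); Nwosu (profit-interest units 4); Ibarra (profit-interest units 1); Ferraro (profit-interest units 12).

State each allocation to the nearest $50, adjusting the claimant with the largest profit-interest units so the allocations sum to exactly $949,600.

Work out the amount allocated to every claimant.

Profit-interest units total: 39.
Raw shares: Andrade 6/39 × $949,600 = 146,092.31; Tam 16/39 × $949,600 = 389,579.49; Nwosu 4/39 × $949,600 = 97,394.87; Ibarra 1/39 × $949,600 = 24,348.72; Ferraro 12/39 × $949,600 = 292,184.62.
Rounded to nearest $50: Andrade $146,100; Tam $389,600; Nwosu $97,400; Ibarra $24,350; Ferraro $292,200. Sum = $949,650.
Difference $949,600 − $949,650 = −$50 applied to largest profit-interest units (Tam): Tam becomes $389,550.

Andrade: $146,100 · Tam: $389,550 · Nwosu: $97,400 · Ibarra: $24,350 · Ferraro: $292,200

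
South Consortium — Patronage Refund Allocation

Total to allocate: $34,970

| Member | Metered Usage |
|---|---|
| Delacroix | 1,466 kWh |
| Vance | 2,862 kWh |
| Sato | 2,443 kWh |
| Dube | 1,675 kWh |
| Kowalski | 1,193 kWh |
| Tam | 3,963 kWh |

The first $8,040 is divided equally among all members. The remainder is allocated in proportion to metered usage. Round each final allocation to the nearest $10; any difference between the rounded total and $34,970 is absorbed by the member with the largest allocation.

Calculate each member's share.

$8,040 shared equally gives $1,340 per member.
Remainder $26,930 by metered usage (total 13,602): Delacroix 2,902.47 → $2,900; Vance 5,666.35 → $5,670; Sato 4,836.79 → $4,840; Dube 3,316.26 → $3,320; Kowalski 2,361.97 → $2,360; Tam 7,846.17 → $7,850.
Rounding difference −$10 on remainder applied to Tam.
Totals: Delacroix $1,340 + $2,900 = $4,240; Vance $1,340 + $5,670 = $7,010; Sato $1,340 + $4,840 = $6,180; Dube $1,340 + $3,320 = $4,660; Kowalski $1,340 + $2,360 = $3,700; Tam $1,340 + $7,840 = $9,180.

Delacroix: $4,240 · Vance: $7,010 · Sato: $6,180 · Dube: $4,660 · Kowalski: $3,700 · Tam: $9,180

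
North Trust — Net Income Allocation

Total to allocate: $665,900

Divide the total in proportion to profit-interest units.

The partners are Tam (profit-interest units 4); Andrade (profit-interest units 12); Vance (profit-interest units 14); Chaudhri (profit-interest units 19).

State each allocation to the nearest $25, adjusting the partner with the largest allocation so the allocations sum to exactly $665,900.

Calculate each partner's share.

Tam: $54,350; Andrade: $163,075; Vance: $190,250; Chaudhri: $258,225

Profit-interest units total: 49.
Proportional shares: Tam 4/49 × $665,900 = 54,359.18; Andrade 12/49 × $665,900 = 163,077.55; Vance 14/49 × $665,900 = 190,257.14; Chaudhri 19/49 × $665,900 = 258,206.12.
At nearest $25: Tam $54,350; Andrade $163,075; Vance $190,250; Chaudhri $258,200. Sum = $665,875.
Difference $665,900 − $665,875 = +$25 applied to largest allocation (Chaudhri): Chaudhri becomes $258,225.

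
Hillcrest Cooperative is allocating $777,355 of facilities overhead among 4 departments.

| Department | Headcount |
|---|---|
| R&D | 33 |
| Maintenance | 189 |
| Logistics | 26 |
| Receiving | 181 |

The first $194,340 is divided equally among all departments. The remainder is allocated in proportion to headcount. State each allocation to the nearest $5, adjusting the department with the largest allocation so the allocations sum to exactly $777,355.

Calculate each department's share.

R&D: $93,430 | Maintenance: $305,440 | Logistics: $83,920 | Receiving: $294,565

$194,340 shared equally gives $48,585 per department.
Remainder $583,015 by headcount (total 429): R&D 44,847.31 → $44,845; Maintenance 256,852.76 → $256,855; Logistics 35,334.24 → $35,335; Receiving 245,980.69 → $245,980.
Totals: R&D $48,585 + $44,845 = $93,430; Maintenance $48,585 + $256,855 = $305,440; Logistics $48,585 + $35,335 = $83,920; Receiving $48,585 + $245,980 = $294,565.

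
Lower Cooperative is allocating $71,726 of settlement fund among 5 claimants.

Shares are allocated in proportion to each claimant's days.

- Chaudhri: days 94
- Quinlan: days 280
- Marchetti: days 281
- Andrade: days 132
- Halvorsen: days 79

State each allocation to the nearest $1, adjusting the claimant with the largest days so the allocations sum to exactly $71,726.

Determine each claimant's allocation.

Chaudhri: $7,786; Quinlan: $23,191; Marchetti: $23,273; Andrade: $10,933; Halvorsen: $6,543

Sum of days: 866.
Raw shares: Chaudhri 94/866 × $71,726 = 7,785.501; Quinlan 280/866 × $71,726 = 23,190.85; Marchetti 281/866 × $71,726 = 23,273.68; Andrade 132/866 × $71,726 = 10,932.83; Halvorsen 79/866 × $71,726 = 6,543.13.
After rounding ($1): Chaudhri $7,786; Quinlan $23,191; Marchetti $23,274; Andrade $10,933; Halvorsen $6,543. Sum = $71,727.
Difference $71,726 − $71,727 = −$1 applied to largest days (Marchetti): Marchetti becomes $23,273.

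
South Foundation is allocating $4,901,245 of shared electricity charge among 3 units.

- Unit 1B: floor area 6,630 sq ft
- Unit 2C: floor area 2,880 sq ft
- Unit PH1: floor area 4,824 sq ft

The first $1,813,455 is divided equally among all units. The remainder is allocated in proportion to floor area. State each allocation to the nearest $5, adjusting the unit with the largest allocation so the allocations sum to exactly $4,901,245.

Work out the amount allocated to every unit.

Unit 1B: $2,032,700; Unit 2C: $1,224,885; Unit PH1: $1,643,660

First tranche $1,813,455 split equally: $604,485 each.
Remainder $3,087,790 by floor area (total 14,334): Unit 1B 1,428,215.97 → $1,428,215; Unit 2C 620,401.51 → $620,400; Unit PH1 1,039,172.52 → $1,039,175.
Totals: Unit 1B $604,485 + $1,428,215 = $2,032,700; Unit 2C $604,485 + $620,400 = $1,224,885; Unit PH1 $604,485 + $1,039,175 = $1,643,660.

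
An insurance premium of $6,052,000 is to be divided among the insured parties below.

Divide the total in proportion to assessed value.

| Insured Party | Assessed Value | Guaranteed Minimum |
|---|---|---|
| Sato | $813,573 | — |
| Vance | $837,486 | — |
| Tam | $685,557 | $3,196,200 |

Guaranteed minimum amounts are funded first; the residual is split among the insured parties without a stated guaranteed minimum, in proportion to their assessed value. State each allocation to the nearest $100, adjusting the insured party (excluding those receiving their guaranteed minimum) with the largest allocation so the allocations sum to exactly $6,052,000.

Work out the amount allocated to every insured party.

Minimums first: Tam $3,196,200. Remaining pool $2,855,800.
Remaining pool split over remaining assessed value 1,651,059: Sato 1,407,219.11 → $1,407,200; Vance 1,448,580.89 → $1,448,600.

Sato: $1,407,200 | Vance: $1,448,600 | Tam: $3,196,200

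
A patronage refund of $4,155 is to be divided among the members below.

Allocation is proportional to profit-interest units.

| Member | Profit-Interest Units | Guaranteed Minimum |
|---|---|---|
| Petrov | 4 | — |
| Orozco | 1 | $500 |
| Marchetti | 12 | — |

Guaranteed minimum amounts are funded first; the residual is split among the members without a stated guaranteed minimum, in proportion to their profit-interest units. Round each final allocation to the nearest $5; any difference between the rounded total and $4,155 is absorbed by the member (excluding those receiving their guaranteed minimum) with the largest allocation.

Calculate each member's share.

Guaranteed amounts: Orozco $500. Residual $3,655.
Residual split over remaining profit-interest units 16: Petrov 913.75 → $915; Marchetti 2,741.25 → $2,740.

Petrov: $915 · Orozco: $500 · Marchetti: $2,740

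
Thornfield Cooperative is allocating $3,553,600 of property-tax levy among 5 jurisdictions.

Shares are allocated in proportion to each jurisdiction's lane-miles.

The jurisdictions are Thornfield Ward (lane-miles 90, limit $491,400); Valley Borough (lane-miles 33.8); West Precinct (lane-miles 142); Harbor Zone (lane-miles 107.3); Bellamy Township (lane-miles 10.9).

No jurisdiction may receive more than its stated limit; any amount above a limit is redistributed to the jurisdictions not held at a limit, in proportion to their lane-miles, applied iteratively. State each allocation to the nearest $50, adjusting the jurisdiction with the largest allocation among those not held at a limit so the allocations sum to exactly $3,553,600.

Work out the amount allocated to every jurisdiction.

Thornfield Ward: $491,400 · Valley Borough: $352,050 · West Precinct: $1,479,000 · Harbor Zone: $1,117,600 · Bellamy Township: $113,550

Lane-miles total: 384.
Proportional shares (ignoring caps): Thornfield Ward 832,875.00; Valley Borough 312,790.83; West Precinct 1,314,091.67; Harbor Zone 992,972.08; Bellamy Township 100,870.42.
Held at cap: Thornfield Ward ($491,400); balance $3,062,200 reallocated over remaining lane-miles 294.
Remaining shares: Valley Borough 352,048.84 → $352,050; West Precinct 1,479,021.77 → $1,479,000; Harbor Zone 1,117,598.84 → $1,117,600; Bellamy Township 113,530.54 → $113,550.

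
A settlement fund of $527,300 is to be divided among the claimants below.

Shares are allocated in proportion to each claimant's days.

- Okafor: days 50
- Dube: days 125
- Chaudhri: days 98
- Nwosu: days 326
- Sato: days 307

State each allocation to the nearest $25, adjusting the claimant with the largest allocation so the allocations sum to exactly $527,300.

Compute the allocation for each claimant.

Days total: 906.
Unrounded shares: Okafor 50/906 × $527,300 = 29,100.44; Dube 125/906 × $527,300 = 72,751.10; Chaudhri 98/906 × $527,300 = 57,036.87; Nwosu 326/906 × $527,300 = 189,734.88; Sato 307/906 × $527,300 = 178,676.71.
At nearest $25: Okafor $29,100; Dube $72,750; Chaudhri $57,025; Nwosu $189,725; Sato $178,675. Sum = $527,275.
Difference $527,300 − $527,275 = +$25 applied to largest allocation (Nwosu): Nwosu becomes $189,750.

Okafor: $29,100 · Dube: $72,750 · Chaudhri: $57,025 · Nwosu: $189,750 · Sato: $178,675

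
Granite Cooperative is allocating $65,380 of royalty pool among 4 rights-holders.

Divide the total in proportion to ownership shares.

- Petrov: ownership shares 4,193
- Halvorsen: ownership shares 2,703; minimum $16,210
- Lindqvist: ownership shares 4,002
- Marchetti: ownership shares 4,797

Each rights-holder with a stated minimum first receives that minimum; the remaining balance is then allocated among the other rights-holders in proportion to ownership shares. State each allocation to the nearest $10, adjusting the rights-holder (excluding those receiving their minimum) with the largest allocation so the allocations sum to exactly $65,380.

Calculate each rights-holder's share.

Fund the minimums — Halvorsen $16,210. Residual $49,170.
Residual split over remaining ownership shares 12,992: Petrov 15,868.98 → $15,870; Lindqvist 15,146.12 → $15,150; Marchetti 18,154.90 → $18,150.

Petrov: $15,870 · Halvorsen: $16,210 · Lindqvist: $15,150 · Marchetti: $18,150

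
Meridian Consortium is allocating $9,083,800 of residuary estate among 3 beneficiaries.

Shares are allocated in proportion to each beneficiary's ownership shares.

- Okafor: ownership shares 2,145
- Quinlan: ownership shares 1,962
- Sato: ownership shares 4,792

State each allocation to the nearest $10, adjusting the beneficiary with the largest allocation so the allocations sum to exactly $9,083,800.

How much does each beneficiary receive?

Combined ownership shares = 8,899.
Pro-rata amounts: Okafor 2,145/8,899 × $9,083,800 = 2,189,543.88; Quinlan 1,962/8,899 × $9,083,800 = 2,002,743.63; Sato 4,792/8,899 × $9,083,800 = 4,891,512.48.
Rounded to nearest $10: Okafor $2,189,540; Quinlan $2,002,740; Sato $4,891,510. Sum = $9,083,790.
Difference $9,083,800 − $9,083,790 = +$10 applied to largest allocation (Sato): Sato becomes $4,891,520.

Okafor: $2,189,540 | Quinlan: $2,002,740 | Sato: $4,891,520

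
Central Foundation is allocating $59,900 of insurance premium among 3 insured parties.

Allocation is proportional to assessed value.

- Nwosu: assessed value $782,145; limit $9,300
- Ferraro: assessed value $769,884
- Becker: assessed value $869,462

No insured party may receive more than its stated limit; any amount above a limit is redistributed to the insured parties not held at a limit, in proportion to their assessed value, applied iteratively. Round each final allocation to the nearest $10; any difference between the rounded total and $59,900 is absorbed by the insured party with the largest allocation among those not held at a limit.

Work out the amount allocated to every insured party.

Total assessed value = 2,421,491.
Unconstrained shares: Nwosu 19,347.78; Ferraro 19,044.49; Becker 21,507.73.
Cap binds for Nwosu ($9,300); residual $50,600 reallocated over remaining assessed value 1,639,346.
Redistributed shares: Ferraro 23,763.21 → $23,760; Becker 26,836.79 → $26,840.

Nwosu: $9,300; Ferraro: $23,760; Becker: $26,840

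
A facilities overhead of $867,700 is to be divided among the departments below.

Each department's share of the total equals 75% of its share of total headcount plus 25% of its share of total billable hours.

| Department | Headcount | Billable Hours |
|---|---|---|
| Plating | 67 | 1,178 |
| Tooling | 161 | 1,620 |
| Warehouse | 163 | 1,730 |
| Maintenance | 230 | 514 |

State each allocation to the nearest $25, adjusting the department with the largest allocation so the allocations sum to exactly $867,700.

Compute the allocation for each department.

Headcount total 621; billable hours total 5,042.
Combined weights (75% headcount + 25% billable hours): Plating 0.1393; Tooling 0.2748; Warehouse 0.2826; Maintenance 0.3033.
Proportional shares: Plating 120,894.24; Tooling 238,417.68; Warehouse 245,246.17; Maintenance 263,141.91.
Rounded to nearest $25: Plating $120,900; Tooling $238,425; Warehouse $245,250; Maintenance $263,150. Sum = $867,725.
Difference $867,700 − $867,725 = −$25 applied to largest allocation (Maintenance): Maintenance becomes $263,125.

Plating: $120,900 · Tooling: $238,425 · Warehouse: $245,250 · Maintenance: $263,125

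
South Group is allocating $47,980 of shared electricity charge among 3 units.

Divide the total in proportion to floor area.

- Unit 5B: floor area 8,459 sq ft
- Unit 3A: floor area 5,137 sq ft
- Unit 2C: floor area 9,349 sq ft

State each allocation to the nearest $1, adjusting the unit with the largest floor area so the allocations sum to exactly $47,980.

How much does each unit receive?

Combined floor area = 22,945.
Raw shares: Unit 5B 8,459/22,945 × $47,980 = 17,688.51; Unit 3A 5,137/22,945 × $47,980 = 10,741.92; Unit 2C 9,349/22,945 × $47,980 = 19,549.58.
At nearest $1: Unit 5B $17,689; Unit 3A $10,742; Unit 2C $19,550. Sum = $47,981.
Difference $47,980 − $47,981 = −$1 applied to largest floor area (Unit 2C): Unit 2C becomes $19,549.

Unit 5B: $17,689; Unit 3A: $10,742; Unit 2C: $19,549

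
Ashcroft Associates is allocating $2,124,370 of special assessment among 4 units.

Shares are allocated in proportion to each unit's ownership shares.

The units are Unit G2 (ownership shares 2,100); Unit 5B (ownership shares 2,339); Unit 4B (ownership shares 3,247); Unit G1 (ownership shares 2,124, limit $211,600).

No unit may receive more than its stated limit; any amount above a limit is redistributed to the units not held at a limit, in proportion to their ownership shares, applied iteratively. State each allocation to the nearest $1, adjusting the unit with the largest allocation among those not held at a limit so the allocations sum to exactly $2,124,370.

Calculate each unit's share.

Total ownership shares = 9,810.
Unconstrained shares: Unit G2 454,758.10; Unit 5B 506,513.91; Unit 4B 703,142.65; Unit G1 459,955.34.
Held at cap: Unit G1 ($211,600); remaining pool $1,912,770 reallocated over remaining ownership shares 7,686.
Shares after redistribution: Unit G2 522,614.75 → $522,615; Unit 5B 582,093.29 → $582,093; Unit 4B 808,061.96 → $808,062.

Unit G2: $522,615 | Unit 5B: $582,093 | Unit 4B: $808,062 | Unit G1: $211,600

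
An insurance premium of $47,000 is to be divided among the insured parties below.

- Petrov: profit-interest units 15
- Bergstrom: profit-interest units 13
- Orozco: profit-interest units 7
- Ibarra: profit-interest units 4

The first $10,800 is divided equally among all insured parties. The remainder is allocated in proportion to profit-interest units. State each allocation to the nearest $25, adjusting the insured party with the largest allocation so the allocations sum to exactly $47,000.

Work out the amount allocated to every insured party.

Petrov: $16,600; Bergstrom: $14,775; Orozco: $9,200; Ibarra: $6,425

$10,800 shared equally gives $2,700 per insured party.
Remainder $36,200 by profit-interest units (total 39): Petrov 13,923.08 → $13,925; Bergstrom 12,066.67 → $12,075; Orozco 6,497.44 → $6,500; Ibarra 3,712.82 → $3,725.
Rounding difference −$25 on remainder applied to Petrov.
Totals: Petrov $2,700 + $13,900 = $16,600; Bergstrom $2,700 + $12,075 = $14,775; Orozco $2,700 + $6,500 = $9,200; Ibarra $2,700 + $3,725 = $6,425.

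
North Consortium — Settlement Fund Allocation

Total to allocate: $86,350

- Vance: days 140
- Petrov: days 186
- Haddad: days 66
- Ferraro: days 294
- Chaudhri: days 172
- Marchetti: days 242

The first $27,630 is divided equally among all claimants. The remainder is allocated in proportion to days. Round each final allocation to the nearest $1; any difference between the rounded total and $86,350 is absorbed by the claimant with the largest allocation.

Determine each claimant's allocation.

Vance: $12,078; Petrov: $14,534; Haddad: $8,128; Ferraro: $20,300; Chaudhri: $13,787; Marchetti: $17,523

First tranche $27,630 split equally: $4,605 each.
Remainder $58,720 by days (total 1,100): Vance 7,473.45 → $7,473; Petrov 9,929.02 → $9,929; Haddad 3,523.20 → $3,523; Ferraro 15,694.25 → $15,694; Chaudhri 9,181.67 → $9,182; Marchetti 12,918.40 → $12,918.
Rounding difference +$1 on remainder applied to Ferraro.
Totals: Vance $4,605 + $7,473 = $12,078; Petrov $4,605 + $9,929 = $14,534; Haddad $4,605 + $3,523 = $8,128; Ferraro $4,605 + $15,695 = $20,300; Chaudhri $4,605 + $9,182 = $13,787; Marchetti $4,605 + $12,918 = $17,523.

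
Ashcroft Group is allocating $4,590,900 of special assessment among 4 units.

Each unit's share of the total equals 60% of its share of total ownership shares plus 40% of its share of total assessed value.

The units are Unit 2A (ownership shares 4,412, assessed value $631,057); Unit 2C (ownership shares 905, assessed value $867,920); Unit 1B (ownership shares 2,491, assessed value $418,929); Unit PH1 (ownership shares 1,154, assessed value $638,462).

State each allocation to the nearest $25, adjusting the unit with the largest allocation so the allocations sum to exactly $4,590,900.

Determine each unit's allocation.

Ownership shares total 8,962; assessed value total 2,556,368.
Blended shares (60% ownership shares + 40% assessed value): Unit 2A 0.3941; Unit 2C 0.1964; Unit 1B 0.2323; Unit PH1 0.1772.
Proportional shares: Unit 2A 1,809,380.40; Unit 2C 901,626.72; Unit 1B 1,066,564.62; Unit PH1 813,328.26.
Rounded to nearest $25: Unit 2A $1,809,375; Unit 2C $901,625; Unit 1B $1,066,575; Unit PH1 $813,325. Sum = $4,590,900.
No rounding difference to absorb.

Unit 2A: $1,809,375 · Unit 2C: $901,625 · Unit 1B: $1,066,575 · Unit PH1: $813,325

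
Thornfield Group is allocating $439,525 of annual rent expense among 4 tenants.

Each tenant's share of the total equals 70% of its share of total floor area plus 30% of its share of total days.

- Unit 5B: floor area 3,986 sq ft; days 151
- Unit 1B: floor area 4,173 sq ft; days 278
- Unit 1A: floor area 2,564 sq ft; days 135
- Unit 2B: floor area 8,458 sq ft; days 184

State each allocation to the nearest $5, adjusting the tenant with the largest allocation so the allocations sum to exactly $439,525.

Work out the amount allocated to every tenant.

Totals — floor area 19,181, days 748.
Blended shares (70% floor area + 30% days): Unit 5B 0.2060; Unit 1B 0.2638; Unit 1A 0.1477; Unit 2B 0.3825.
Unrounded shares: Unit 5B 90,554.62; Unit 1B 115,941.71; Unit 1A 64,924.94; Unit 2B 168,103.73.
After rounding ($5): Unit 5B $90,555; Unit 1B $115,940; Unit 1A $64,925; Unit 2B $168,105. Sum = $439,525.
Sum already equals the total — no adjustment.

Unit 5B: $90,555 · Unit 1B: $115,940 · Unit 1A: $64,925 · Unit 2B: $168,105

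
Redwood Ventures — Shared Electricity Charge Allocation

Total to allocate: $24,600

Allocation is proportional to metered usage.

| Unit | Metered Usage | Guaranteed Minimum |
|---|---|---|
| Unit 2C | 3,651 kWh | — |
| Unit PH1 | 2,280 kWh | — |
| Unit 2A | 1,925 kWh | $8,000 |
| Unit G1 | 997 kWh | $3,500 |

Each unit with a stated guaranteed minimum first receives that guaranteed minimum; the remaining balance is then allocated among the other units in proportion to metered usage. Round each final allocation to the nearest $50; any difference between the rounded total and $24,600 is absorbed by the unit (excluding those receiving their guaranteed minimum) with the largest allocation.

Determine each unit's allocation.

Guaranteed amounts: Unit 2A $8,000; Unit G1 $3,500. Remaining pool $13,100.
Remaining pool split over remaining metered usage 5,931: Unit 2C 8,064.09 → $8,050; Unit PH1 5,035.91 → $5,050.

Unit 2C: $8,050 · Unit PH1: $5,050 · Unit 2A: $8,000 · Unit G1: $3,500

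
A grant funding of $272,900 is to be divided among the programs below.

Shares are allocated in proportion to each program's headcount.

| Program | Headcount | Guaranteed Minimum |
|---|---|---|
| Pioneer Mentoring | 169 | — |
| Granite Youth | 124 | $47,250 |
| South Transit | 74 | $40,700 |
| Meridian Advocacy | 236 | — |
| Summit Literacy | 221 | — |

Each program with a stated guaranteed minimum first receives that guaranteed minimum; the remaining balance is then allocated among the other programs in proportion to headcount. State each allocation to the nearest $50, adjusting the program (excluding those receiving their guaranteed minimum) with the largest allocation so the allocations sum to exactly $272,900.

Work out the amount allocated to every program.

Guaranteed amounts: Granite Youth $47,250; South Transit $40,700. Balance $184,950.
Balance split over remaining headcount 626: Pioneer Mentoring 49,930.59 → $49,950; Meridian Advocacy 69,725.56 → $69,750; Summit Literacy 65,293.85 → $65,300.
Rounding difference −$50 applied to Meridian Advocacy → $69,700.

Pioneer Mentoring: $49,950 | Granite Youth: $47,250 | South Transit: $40,700 | Meridian Advocacy: $69,700 | Summit Literacy: $65,300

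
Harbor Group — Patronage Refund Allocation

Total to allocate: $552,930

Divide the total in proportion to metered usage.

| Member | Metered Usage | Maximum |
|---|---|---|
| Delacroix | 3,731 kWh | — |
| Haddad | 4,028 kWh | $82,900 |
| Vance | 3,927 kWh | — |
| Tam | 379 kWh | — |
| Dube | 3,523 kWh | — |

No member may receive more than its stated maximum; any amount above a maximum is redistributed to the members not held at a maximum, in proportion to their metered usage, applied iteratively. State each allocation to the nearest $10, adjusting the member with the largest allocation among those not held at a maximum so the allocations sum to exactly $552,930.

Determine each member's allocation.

Delacroix: $151,700; Haddad: $82,900; Vance: $159,670; Tam: $15,410; Dube: $143,250

Metered usage total: 15,588.
Proportional shares (ignoring caps): Delacroix 132,344.23; Haddad 142,879.27; Vance 139,296.65; Tam 13,443.70; Dube 124,966.15.
Capped: Haddad ($82,900); residual $470,030 reallocated over remaining metered usage 11,560.
Shares after redistribution: Delacroix 151,702.59 → $151,700; Vance 159,671.96 → $159,670; Tam 15,410.15 → $15,410; Dube 143,245.30 → $143,250.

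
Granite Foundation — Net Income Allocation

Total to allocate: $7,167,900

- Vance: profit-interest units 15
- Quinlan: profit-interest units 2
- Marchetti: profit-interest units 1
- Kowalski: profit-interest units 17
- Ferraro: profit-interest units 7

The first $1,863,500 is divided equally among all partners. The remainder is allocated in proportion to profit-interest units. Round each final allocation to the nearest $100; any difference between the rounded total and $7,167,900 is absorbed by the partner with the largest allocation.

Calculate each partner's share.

Vance: $2,267,100; Quinlan: $625,300; Marchetti: $499,000; Kowalski: $2,519,700; Ferraro: $1,256,800

$1,863,500 shared equally gives $372,700 per partner.
Remainder $5,304,400 by profit-interest units (total 42): Vance 1,894,428.57 → $1,894,400; Quinlan 252,590.48 → $252,600; Marchetti 126,295.24 → $126,300; Kowalski 2,147,019.05 → $2,147,000; Ferraro 884,066.67 → $884,100.
Totals: Vance $372,700 + $1,894,400 = $2,267,100; Quinlan $372,700 + $252,600 = $625,300; Marchetti $372,700 + $126,300 = $499,000; Kowalski $372,700 + $2,147,000 = $2,519,700; Ferraro $372,700 + $884,100 = $1,256,800.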